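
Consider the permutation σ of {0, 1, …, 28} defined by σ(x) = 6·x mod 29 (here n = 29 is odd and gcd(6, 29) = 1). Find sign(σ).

+1

Orbit of 23 under x↦6x: [23, 22, 16, 9, 25, 5, 1]… (length divides ord_29(6)).
The orbit structure of x ↦ 6x mod 29: 3 orbits of sizes [14, 14, 1].
sign(π) = (−1)^{n − #cycles} = (−1)^{29−3} = (−1)^26 = +1.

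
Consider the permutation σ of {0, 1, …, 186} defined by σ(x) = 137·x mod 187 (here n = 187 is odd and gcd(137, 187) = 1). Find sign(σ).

+1

Trace 1: π^k(1) = [1, 137, 69, 103, 86] for k=0..4.
The orbit structure of x ↦ 137x mod 187: 51 orbits of sizes [5, 5, 5, 5, 5, 5, 5, 5, 5, 5, 5, 5, 5, 5, 5, 5, 5, 5, 5, 5, 5, 5, 5, 5, 5, 5, 5, 5, 5, 5, 5, 5, 5, 5, 1, 1, 1, 1, 1, 1, 1, 1, 1, 1, 1, 1, 1, 1, 1, 1, 1].
51 cycles on 187: each ℓ→(−1)^(ℓ−1), product (−1)^136 = +1.
The Jacobi symbol (137|187) = +1 (Zolotarev) agrees.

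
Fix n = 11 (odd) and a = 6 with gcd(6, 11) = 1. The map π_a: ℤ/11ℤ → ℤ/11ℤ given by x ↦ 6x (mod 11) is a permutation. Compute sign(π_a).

-1

Trace 2: π^k(2) = [2, 1, 6, 3, 7, 9, 10] for k=0..6.
Decompose π into cycles: lengths [10, 1] (2 cycles, including the fixed point 0).
11 − 2 = 9 transpositions; sign(π) = (−1)^9 = -1.
The Jacobi symbol (6|11) = -1 (Zolotarev) agrees.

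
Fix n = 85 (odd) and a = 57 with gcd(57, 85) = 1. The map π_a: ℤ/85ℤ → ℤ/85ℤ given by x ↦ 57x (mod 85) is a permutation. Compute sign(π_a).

+1

Trace 27: π^k(27) = [27, 9, 3, 1, 57, 19, 63] for k=0..6.
Cycle lengths of π_57 on ℤ/85ℤ: [16, 16, 16, 16, 16, 4, 1]; 7 cycles in total.
n − c = 85 − 7 = 78; sign = (−1)^78 = +1.
Zolotarev: (57|85) = +1, matching the cycle-count sign.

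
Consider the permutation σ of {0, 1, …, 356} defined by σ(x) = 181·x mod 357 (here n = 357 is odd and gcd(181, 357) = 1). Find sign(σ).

+1

Orbit of 1 under x↦181x: [1, 181, 274, 328, 106, 265, 127]… (length divides ord_357(181)).
Cycle type of π: 16×21 + 2×9 + 1×3; total 33 cycles.
n − c = 357 − 33 = 324; sign = (−1)^324 = +1.
Via Zolotarev, sign(π_{181}) = (181|357) = +1.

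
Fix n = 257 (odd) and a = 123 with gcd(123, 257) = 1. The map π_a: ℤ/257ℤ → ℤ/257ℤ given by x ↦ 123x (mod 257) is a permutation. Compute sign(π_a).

Start at x=30: 30 → 92 → 8 → 213 → 242 → 211 → 253 → … (one orbit).
π_123 has 5 disjoint cycles with lengths [64, 64, 64, 64, 1] on {0,…,256}.
5 cycles on 257: each ℓ→(−1)^(ℓ−1), product (−1)^252 = +1.
Via Zolotarev, sign(π_{123}) = (123|257) = +1.

+1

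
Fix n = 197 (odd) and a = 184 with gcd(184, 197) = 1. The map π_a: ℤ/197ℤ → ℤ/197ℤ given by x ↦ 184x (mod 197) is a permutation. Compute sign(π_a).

-1

Orbit of 167 under x↦184x: [167, 193, 52, 112, 120, 16, 186]… (length divides ord_197(184)).
2 cycles of lengths [196, 1].
sign(π) = (−1)^{n − #cycles} = (−1)^{197−2} = (−1)^195 = -1.
(184|197)_J = -1 (Zolotarev's lemma cross-check).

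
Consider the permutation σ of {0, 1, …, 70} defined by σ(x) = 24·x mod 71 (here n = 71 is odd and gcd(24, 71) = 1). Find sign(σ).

+1

Orbit of 32 under x↦24x: [32, 58, 43, 38, 60, 20, 54]… (length divides ord_71(24)).
Cycle type of π: 35×2 + 1; total 3 cycles.
3 cycles on 71: each ℓ→(−1)^(ℓ−1), product (−1)^68 = +1.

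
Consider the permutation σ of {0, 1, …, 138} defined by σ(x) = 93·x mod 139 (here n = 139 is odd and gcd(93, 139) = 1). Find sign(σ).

-1

Orbit of 6 under x↦93x: [6, 2, 47, 62, 67, 115, 131]… (length divides ord_139(93)).
2 cycles of lengths [138, 1].
Σ(ℓ_i−1) = 139−2 = 137; sign = (−1)^137 = -1.
(93|139)_J = -1 (Zolotarev's lemma cross-check).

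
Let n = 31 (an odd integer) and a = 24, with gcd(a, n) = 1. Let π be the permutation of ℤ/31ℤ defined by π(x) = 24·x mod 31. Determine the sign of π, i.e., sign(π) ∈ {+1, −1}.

Orbit of 24 under x↦24x: [24, 18, 29, 14, 26, 4, 3]… (length divides ord_31(24)).
Cycle lengths of π_24 on ℤ/31ℤ: [30, 1]; 2 cycles in total.
n − c = 31 − 2 = 29; sign = (−1)^29 = -1.

-1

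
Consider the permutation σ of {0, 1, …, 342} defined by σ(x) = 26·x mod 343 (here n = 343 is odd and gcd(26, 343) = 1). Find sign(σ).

Trace 24: π^k(24) = [24, 281, 103, 277, 342, 317, 10] for k=0..6.
4 cycles of lengths [294, 42, 6, 1].
n − c = 343 − 4 = 339; sign = (−1)^339 = -1.

-1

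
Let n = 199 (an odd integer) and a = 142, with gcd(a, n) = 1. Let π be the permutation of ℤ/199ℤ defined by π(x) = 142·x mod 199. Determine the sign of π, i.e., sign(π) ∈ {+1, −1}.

-1

Trace 59: π^k(59) = [59, 20, 54, 106, 127, 124, 96] for k=0..6.
Cycle type of π: 198 + 1; total 2 cycles.
Σ(ℓ_i−1) = 199−2 = 197; sign = (−1)^197 = -1.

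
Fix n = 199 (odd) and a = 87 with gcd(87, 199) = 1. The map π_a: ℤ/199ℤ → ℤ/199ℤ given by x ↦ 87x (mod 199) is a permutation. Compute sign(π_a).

Orbit of 198 under x↦87x: [198, 112, 192, 187, 150, 115, 55]… (length divides ord_199(87)).
π_87 has 2 disjoint cycles with lengths [198, 1] on {0,…,198}.
sign(π) = (−1)^{n − #cycles} = (−1)^{199−2} = (−1)^197 = -1.
Check: (87/199) = -1 by Zolotarev.

-1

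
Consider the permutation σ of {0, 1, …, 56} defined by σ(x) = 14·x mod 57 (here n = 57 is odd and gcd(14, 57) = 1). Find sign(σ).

+1

Trace 49: π^k(49) = [49, 2, 28, 50, 16, 53, 1] for k=0..6.
Decompose π into cycles: lengths [18, 18, 18, 2, 1] (5 cycles, including the fixed point 0).
5 cycles on 57: each ℓ→(−1)^(ℓ−1), product (−1)^52 = +1.
The Jacobi symbol (14|57) = +1 (Zolotarev) agrees.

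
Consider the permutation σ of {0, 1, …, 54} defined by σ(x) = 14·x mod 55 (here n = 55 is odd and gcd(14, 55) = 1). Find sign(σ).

Trace 16: π^k(16) = [16, 4, 1, 14, 31, 49, 26] for k=0..6.
π_14 has 9 disjoint cycles with lengths [10, 10, 10, 10, 5, 5, 2, 2, 1] on {0,…,54}.
n − c = 55 − 9 = 46; sign = (−1)^46 = +1.
(14|55)_J = +1 (Zolotarev's lemma cross-check).

+1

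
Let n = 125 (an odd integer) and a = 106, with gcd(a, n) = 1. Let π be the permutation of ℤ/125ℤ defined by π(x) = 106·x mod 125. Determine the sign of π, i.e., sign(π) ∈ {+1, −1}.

Orbit of 81 under x↦106x: [81, 86, 116, 46, 1, 106, 111]… (length divides ord_125(106)).
Decompose π into cycles: lengths [25, 25, 25, 25, 5, 5, 5, 5, 1, 1, 1, 1, 1] (13 cycles, including the fixed point 0).
sign(π) = (−1)^{n − #cycles} = (−1)^{125−13} = (−1)^112 = +1.

+1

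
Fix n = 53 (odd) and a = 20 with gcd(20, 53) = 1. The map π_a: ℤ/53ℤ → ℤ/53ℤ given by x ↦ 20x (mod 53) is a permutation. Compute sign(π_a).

-1

Trace 47: π^k(47) = [47, 39, 38, 18, 42, 45, 52] for k=0..6.
Decompose π into cycles: lengths [52, 1] (2 cycles, including the fixed point 0).
sign(π) = (−1)^{n − #cycles} = (−1)^{53−2} = (−1)^51 = -1.
Zolotarev: (20|53) = -1, matching the cycle-count sign.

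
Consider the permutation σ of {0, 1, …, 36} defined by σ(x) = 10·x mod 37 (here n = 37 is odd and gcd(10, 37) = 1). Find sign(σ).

Orbit of 1 under x↦10x: [1, 10, 26]… (length divides ord_37(10)).
13 cycles of lengths [3, 3, 3, 3, 3, 3, 3, 3, 3, 3, 3, 3, 1].
37 − 13 = 24 transpositions; sign(π) = (−1)^24 = +1.

+1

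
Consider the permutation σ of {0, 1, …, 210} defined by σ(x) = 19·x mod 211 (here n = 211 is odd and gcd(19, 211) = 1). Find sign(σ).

Start at x=71: 71 → 83 → 100 → 1 → 19 → 150 → 107 → … (one orbit).
Decompose π into cycles: lengths [15, 15, 15, 15, 15, 15, 15, 15, 15, 15, 15, 15, 15, 15, 1] (15 cycles, including the fixed point 0).
211 − 15 = 196 transpositions; sign(π) = (−1)^196 = +1.
(19|211)_J = +1 (Zolotarev's lemma cross-check).

+1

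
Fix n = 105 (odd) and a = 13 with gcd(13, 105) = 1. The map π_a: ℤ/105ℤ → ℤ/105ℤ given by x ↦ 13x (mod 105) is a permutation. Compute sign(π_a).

Orbit of 97 under x↦13x: [97, 1, 13, 64]… (length divides ord_105(13)).
Cycle lengths of π_13 on ℤ/105ℤ: [4, 4, 4, 4, 4, 4, 4, 4, 4, 4, 4, 4, 4, 4, 4, 4, 4, 4, 4, 4, 4, 2, 2, 2, 2, 2, 2, 2, 2, 2, 1, 1, 1]; 33 cycles in total.
33 cycles on 105: each ℓ→(−1)^(ℓ−1), product (−1)^72 = +1.
The Jacobi symbol (13|105) = +1 (Zolotarev) agrees.

+1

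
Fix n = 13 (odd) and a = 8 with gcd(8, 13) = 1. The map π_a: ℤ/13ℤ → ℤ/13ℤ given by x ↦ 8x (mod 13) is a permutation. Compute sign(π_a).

Trace 5: π^k(5) = [5, 1, 8, 12] for k=0..3.
The orbit structure of x ↦ 8x mod 13: 4 orbits of sizes [4, 4, 4, 1].
n − c = 13 − 4 = 9; sign = (−1)^9 = -1.

-1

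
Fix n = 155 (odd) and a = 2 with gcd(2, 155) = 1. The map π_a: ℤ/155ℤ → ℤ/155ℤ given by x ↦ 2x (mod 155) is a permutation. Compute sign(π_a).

-1

Trace 2: π^k(2) = [2, 4, 8, 16, 32, 64, 128] for k=0..6.
Cycle type of π: 20×6 + 5×6 + 4 + 1; total 14 cycles.
With 14 cycles on 155 points, sign = (−1)^{155−14} = -1.
(2|155)_J = -1 (Zolotarev's lemma cross-check).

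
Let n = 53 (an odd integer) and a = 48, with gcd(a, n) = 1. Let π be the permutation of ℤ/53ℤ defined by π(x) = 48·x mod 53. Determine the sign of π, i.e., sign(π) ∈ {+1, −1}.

Orbit of 3 under x↦48x: [3, 38, 22, 49, 20, 6, 23]… (length divides ord_53(48)).
π_48 has 2 disjoint cycles with lengths [52, 1] on {0,…,52}.
53 − 2 = 51 transpositions; sign(π) = (−1)^51 = -1.
Zolotarev: (48|53) = -1, matching the cycle-count sign.

-1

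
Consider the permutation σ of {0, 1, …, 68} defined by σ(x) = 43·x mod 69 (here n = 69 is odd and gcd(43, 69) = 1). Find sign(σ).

-1

Trace 7: π^k(7) = [7, 25, 40, 64, 61, 1, 43] for k=0..6.
π_43 has 6 disjoint cycles with lengths [22, 22, 22, 1, 1, 1] on {0,…,68}.
Σ(ℓ_i−1) = 69−6 = 63; sign = (−1)^63 = -1.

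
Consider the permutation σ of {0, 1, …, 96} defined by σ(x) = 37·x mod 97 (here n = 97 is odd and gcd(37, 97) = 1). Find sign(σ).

-1

Orbit of 58 under x↦37x: [58, 12, 56, 35, 34, 94, 83]… (length divides ord_97(37)).
Cycle type of π: 96 + 1; total 2 cycles.
With 2 cycles on 97 points, sign = (−1)^{97−2} = -1.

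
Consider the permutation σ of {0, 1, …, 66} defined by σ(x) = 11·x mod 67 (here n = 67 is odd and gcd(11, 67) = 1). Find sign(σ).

-1

Orbit of 62 under x↦11x: [62, 12, 65, 45, 26, 18, 64]… (length divides ord_67(11)).
Cycle lengths of π_11 on ℤ/67ℤ: [66, 1]; 2 cycles in total.
2 cycles on 67: each ℓ→(−1)^(ℓ−1), product (−1)^65 = -1.
Via Zolotarev, sign(π_{11}) = (11|67) = -1.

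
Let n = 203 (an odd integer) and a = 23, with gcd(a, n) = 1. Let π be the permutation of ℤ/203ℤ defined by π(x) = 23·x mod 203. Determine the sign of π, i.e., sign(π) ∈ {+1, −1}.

+1

Start at x=74: 74 → 78 → 170 → 53 → 1 → 23 → 123 → … (one orbit).
Cycle lengths of π_23 on ℤ/203ℤ: [21, 21, 21, 21, 21, 21, 21, 21, 7, 7, 7, 7, 3, 3, 1]; 15 cycles in total.
sign(π) = (−1)^{n − #cycles} = (−1)^{203−15} = (−1)^188 = +1.
Zolotarev: (23|203) = +1, matching the cycle-count sign.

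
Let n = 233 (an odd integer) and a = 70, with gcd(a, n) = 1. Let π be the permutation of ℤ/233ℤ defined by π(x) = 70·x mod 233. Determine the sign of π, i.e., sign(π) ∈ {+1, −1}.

Trace 23: π^k(23) = [23, 212, 161, 86, 195, 136, 200] for k=0..6.
2 cycles of lengths [232, 1].
Σ(ℓ_i−1) = 233−2 = 231; sign = (−1)^231 = -1.
Via Zolotarev, sign(π_{70}) = (70|233) = -1.

-1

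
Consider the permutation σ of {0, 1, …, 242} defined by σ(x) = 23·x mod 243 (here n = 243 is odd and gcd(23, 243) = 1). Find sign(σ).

Trace 197: π^k(197) = [197, 157, 209, 190, 239, 151, 71] for k=0..6.
π_23 has 6 disjoint cycles with lengths [162, 54, 18, 6, 2, 1] on {0,…,242}.
Σ(ℓ_i−1) = 243−6 = 237; sign = (−1)^237 = -1.
The Jacobi symbol (23|243) = -1 (Zolotarev) agrees.

-1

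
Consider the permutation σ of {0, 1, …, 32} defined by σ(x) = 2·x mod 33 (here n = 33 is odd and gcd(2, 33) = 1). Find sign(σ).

+1

Orbit of 4 under x↦2x: [4, 8, 16, 32, 31, 29, 25]… (length divides ord_33(2)).
Cycle lengths of π_2 on ℤ/33ℤ: [10, 10, 10, 2, 1]; 5 cycles in total.
With 5 cycles on 33 points, sign = (−1)^{33−5} = +1.
Check: (2/33) = +1 by Zolotarev.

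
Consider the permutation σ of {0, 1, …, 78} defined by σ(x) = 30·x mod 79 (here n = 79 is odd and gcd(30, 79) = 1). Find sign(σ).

Start at x=68: 68 → 65 → 54 → 40 → 15 → 55 → 70 → … (one orbit).
Cycle lengths of π_30 on ℤ/79ℤ: [78, 1]; 2 cycles in total.
2 cycles on 79: each ℓ→(−1)^(ℓ−1), product (−1)^77 = -1.
Check: (30/79) = -1 by Zolotarev.

-1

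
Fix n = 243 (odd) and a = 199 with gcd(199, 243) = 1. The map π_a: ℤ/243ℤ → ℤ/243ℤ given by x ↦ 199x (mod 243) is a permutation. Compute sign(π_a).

Trace 172: π^k(172) = [172, 208, 82, 37, 73, 190, 145] for k=0..6.
Cycle lengths of π_199 on ℤ/243ℤ: [27, 27, 27, 27, 27, 27, 9, 9, 9, 9, 9, 9, 3, 3, 3, 3, 3, 3, 1, 1, 1, 1, 1, 1, 1, 1, 1]; 27 cycles in total.
243 − 27 = 216 transpositions; sign(π) = (−1)^216 = +1.

+1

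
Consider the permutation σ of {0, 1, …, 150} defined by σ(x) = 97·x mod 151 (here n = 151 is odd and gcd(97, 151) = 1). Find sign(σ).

+1

Start at x=25: 25 → 9 → 118 → 121 → 110 → 100 → 36 → … (one orbit).
Cycle lengths of π_97 on ℤ/151ℤ: [75, 75, 1]; 3 cycles in total.
3 cycles on 151: each ℓ→(−1)^(ℓ−1), product (−1)^148 = +1.
Via Zolotarev, sign(π_{97}) = (97|151) = +1.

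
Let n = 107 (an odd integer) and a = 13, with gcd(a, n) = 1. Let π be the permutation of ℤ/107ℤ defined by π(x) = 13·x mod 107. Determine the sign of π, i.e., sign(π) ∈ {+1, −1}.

+1

Start at x=92: 92 → 19 → 33 → 1 → 13 → 62 → 57 → … (one orbit).
Cycle lengths of π_13 on ℤ/107ℤ: [53, 53, 1]; 3 cycles in total.
With 3 cycles on 107 points, sign = (−1)^{107−3} = +1.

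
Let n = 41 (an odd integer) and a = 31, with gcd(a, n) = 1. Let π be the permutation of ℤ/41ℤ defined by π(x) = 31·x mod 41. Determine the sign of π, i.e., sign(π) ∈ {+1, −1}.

Trace 16: π^k(16) = [16, 4, 1, 31, 18, 25, 37] for k=0..6.
5 cycles of lengths [10, 10, 10, 10, 1].
41 − 5 = 36 transpositions; sign(π) = (−1)^36 = +1.

+1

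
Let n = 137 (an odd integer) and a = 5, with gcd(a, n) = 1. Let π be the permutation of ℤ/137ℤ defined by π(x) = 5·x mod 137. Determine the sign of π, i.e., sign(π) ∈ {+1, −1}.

Start at x=100: 100 → 89 → 34 → 33 → 28 → 3 → 15 → … (one orbit).
2 cycles of lengths [136, 1].
2 cycles on 137: each ℓ→(−1)^(ℓ−1), product (−1)^135 = -1.

-1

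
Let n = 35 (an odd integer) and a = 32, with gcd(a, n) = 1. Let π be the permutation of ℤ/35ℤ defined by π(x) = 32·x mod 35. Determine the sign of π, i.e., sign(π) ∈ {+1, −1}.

Orbit of 4 under x↦32x: [4, 23, 1, 32, 9, 8, 11]… (length divides ord_35(32)).
π_32 has 6 disjoint cycles with lengths [12, 12, 4, 3, 3, 1] on {0,…,34}.
Σ(ℓ_i−1) = 35−6 = 29; sign = (−1)^29 = -1.
(32|35)_J = -1 (Zolotarev's lemma cross-check).

-1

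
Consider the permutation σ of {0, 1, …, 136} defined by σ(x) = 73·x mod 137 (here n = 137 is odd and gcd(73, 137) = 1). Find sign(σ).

Start at x=119: 119 → 56 → 115 → 38 → 34 → 16 → 72 → … (one orbit).
π_73 has 9 disjoint cycles with lengths [17, 17, 17, 17, 17, 17, 17, 17, 1] on {0,…,136}.
sign(π) = (−1)^{n − #cycles} = (−1)^{137−9} = (−1)^128 = +1.
Via Zolotarev, sign(π_{73}) = (73|137) = +1.

+1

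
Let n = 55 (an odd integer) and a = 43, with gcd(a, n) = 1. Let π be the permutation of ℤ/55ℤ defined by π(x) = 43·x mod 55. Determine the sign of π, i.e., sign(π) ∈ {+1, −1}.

Orbit of 34 under x↦43x: [34, 32, 1, 43]… (length divides ord_55(43)).
Cycle lengths of π_43 on ℤ/55ℤ: [4, 4, 4, 4, 4, 4, 4, 4, 4, 4, 4, 2, 2, 2, 2, 2, 1]; 17 cycles in total.
n − c = 55 − 17 = 38; sign = (−1)^38 = +1.
The Jacobi symbol (43|55) = +1 (Zolotarev) agrees.

+1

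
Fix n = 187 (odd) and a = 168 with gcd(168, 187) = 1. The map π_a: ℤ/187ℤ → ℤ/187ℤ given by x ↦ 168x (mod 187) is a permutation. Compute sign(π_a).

Orbit of 64 under x↦168x: [64, 93, 103, 100, 157, 9, 16]… (length divides ord_187(168)).
Cycle lengths of π_168 on ℤ/187ℤ: [40, 40, 40, 40, 8, 8, 5, 5, 1]; 9 cycles in total.
n − c = 187 − 9 = 178; sign = (−1)^178 = +1.
The Jacobi symbol (168|187) = +1 (Zolotarev) agrees.

+1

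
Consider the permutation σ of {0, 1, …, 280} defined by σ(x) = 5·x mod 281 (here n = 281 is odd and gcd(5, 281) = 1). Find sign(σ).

+1

Start at x=163: 163 → 253 → 141 → 143 → 153 → 203 → 172 → … (one orbit).
Cycle type of π: 140×2 + 1; total 3 cycles.
281 − 3 = 278 transpositions; sign(π) = (−1)^278 = +1.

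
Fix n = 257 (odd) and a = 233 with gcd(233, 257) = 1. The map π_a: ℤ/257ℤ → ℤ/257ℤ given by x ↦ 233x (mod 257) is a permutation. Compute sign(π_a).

Orbit of 74 under x↦233x: [74, 23, 219, 141, 214, 4, 161]… (length divides ord_257(233)).
Cycle type of π: 256 + 1; total 2 cycles.
sign(π) = (−1)^{n − #cycles} = (−1)^{257−2} = (−1)^255 = -1.
(233|257)_J = -1 (Zolotarev's lemma cross-check).

-1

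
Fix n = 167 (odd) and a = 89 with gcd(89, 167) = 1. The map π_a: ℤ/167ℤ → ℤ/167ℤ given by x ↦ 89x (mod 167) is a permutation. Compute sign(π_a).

+1

Orbit of 19 under x↦89x: [19, 21, 32, 9, 133, 147, 57]… (length divides ord_167(89)).
Cycle lengths of π_89 on ℤ/167ℤ: [83, 83, 1]; 3 cycles in total.
n − c = 167 − 3 = 164; sign = (−1)^164 = +1.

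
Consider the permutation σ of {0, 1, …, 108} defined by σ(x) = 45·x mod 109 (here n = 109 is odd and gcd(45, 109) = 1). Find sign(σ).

Orbit of 63 under x↦45x: [63, 1, 45]… (length divides ord_109(45)).
The orbit structure of x ↦ 45x mod 109: 37 orbits of sizes [3, 3, 3, 3, 3, 3, 3, 3, 3, 3, 3, 3, 3, 3, 3, 3, 3, 3, 3, 3, 3, 3, 3, 3, 3, 3, 3, 3, 3, 3, 3, 3, 3, 3, 3, 3, 1].
With 37 cycles on 109 points, sign = (−1)^{109−37} = +1.

+1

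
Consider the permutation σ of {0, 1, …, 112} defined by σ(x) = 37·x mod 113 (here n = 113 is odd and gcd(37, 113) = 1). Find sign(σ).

-1

Start at x=75: 75 → 63 → 71 → 28 → 19 → 25 → 21 → … (one orbit).
Cycle type of π: 112 + 1; total 2 cycles.
n − c = 113 − 2 = 111; sign = (−1)^111 = -1.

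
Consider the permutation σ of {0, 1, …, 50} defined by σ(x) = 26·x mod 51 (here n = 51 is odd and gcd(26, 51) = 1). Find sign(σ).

Orbit of 16 under x↦26x: [16, 8, 4, 2, 1, 26, 13]… (length divides ord_51(26)).
The orbit structure of x ↦ 26x mod 51: 8 orbits of sizes [8, 8, 8, 8, 8, 8, 2, 1].
8 cycles on 51: each ℓ→(−1)^(ℓ−1), product (−1)^43 = -1.
Via Zolotarev, sign(π_{26}) = (26|51) = -1.

-1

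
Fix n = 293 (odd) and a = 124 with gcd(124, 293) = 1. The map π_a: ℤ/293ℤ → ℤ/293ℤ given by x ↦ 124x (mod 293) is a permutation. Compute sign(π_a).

Start at x=278: 278 → 191 → 244 → 77 → 172 → 232 → 54 → … (one orbit).
π_124 has 5 disjoint cycles with lengths [73, 73, 73, 73, 1] on {0,…,292}.
n − c = 293 − 5 = 288; sign = (−1)^288 = +1.
Check: (124/293) = +1 by Zolotarev.

+1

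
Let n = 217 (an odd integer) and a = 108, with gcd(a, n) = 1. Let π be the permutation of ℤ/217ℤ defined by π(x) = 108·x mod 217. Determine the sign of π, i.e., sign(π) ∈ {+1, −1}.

+1

Start at x=215: 215 → 1 → 108 → 163 → 27 → 95 → 61 → … (one orbit).
Decompose π into cycles: lengths [30, 30, 30, 30, 30, 30, 10, 10, 10, 6, 1] (11 cycles, including the fixed point 0).
With 11 cycles on 217 points, sign = (−1)^{217−11} = +1.
The Jacobi symbol (108|217) = +1 (Zolotarev) agrees.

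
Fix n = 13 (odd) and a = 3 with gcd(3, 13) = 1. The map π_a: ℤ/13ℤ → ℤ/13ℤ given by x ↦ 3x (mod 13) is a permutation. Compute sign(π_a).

+1

Orbit of 9 under x↦3x: [9, 1, 3]… (length divides ord_13(3)).
The orbit structure of x ↦ 3x mod 13: 5 orbits of sizes [3, 3, 3, 3, 1].
Σ(ℓ_i−1) = 13−5 = 8; sign = (−1)^8 = +1.
Via Zolotarev, sign(π_{3}) = (3|13) = +1.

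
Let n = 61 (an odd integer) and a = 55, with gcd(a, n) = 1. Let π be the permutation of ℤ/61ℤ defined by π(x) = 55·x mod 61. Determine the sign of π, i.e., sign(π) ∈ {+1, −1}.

Trace 15: π^k(15) = [15, 32, 52, 54, 42, 53, 48] for k=0..6.
Cycle type of π: 60 + 1; total 2 cycles.
With 2 cycles on 61 points, sign = (−1)^{61−2} = -1.
Check: (55/61) = -1 by Zolotarev.

-1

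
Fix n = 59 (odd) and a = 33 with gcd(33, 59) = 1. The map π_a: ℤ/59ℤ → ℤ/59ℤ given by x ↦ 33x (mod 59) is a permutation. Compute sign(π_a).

-1

Orbit of 31 under x↦33x: [31, 20, 11, 9, 2, 7, 54]… (length divides ord_59(33)).
2 cycles of lengths [58, 1].
2 cycles on 59: each ℓ→(−1)^(ℓ−1), product (−1)^57 = -1.
Via Zolotarev, sign(π_{33}) = (33|59) = -1.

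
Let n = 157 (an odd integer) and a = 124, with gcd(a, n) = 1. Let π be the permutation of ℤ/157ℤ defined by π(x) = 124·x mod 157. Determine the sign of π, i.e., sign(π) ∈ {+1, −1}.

+1

Start at x=115: 115 → 130 → 106 → 113 → 39 → 126 → 81 → … (one orbit).
5 cycles of lengths [39, 39, 39, 39, 1].
157 − 5 = 152 transpositions; sign(π) = (−1)^152 = +1.
Via Zolotarev, sign(π_{124}) = (124|157) = +1.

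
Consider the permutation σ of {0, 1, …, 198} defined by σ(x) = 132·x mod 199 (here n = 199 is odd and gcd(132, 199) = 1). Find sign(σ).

Start at x=25: 25 → 116 → 188 → 140 → 172 → 18 → 187 → … (one orbit).
Cycle type of π: 33×6 + 1; total 7 cycles.
n − c = 199 − 7 = 192; sign = (−1)^192 = +1.

+1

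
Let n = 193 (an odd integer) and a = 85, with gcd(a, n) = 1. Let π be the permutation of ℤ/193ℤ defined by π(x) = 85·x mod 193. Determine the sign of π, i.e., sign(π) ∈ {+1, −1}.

Trace 192: π^k(192) = [192, 108, 109, 1, 85, 84] for k=0..5.
Cycle lengths of π_85 on ℤ/193ℤ: [6, 6, 6, 6, 6, 6, 6, 6, 6, 6, 6, 6, 6, 6, 6, 6, 6, 6, 6, 6, 6, 6, 6, 6, 6, 6, 6, 6, 6, 6, 6, 6, 1]; 33 cycles in total.
33 cycles on 193: each ℓ→(−1)^(ℓ−1), product (−1)^160 = +1.
(85|193)_J = +1 (Zolotarev's lemma cross-check).

+1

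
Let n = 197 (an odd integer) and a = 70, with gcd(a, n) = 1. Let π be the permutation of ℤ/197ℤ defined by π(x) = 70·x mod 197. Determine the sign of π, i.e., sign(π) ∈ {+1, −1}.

Start at x=175: 175 → 36 → 156 → 85 → 40 → 42 → 182 → … (one orbit).
The orbit structure of x ↦ 70x mod 197: 5 orbits of sizes [49, 49, 49, 49, 1].
Σ(ℓ_i−1) = 197−5 = 192; sign = (−1)^192 = +1.

+1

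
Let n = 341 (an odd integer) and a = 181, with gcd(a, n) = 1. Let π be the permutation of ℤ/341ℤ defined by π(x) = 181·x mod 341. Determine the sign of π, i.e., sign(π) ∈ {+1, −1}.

-1

Orbit of 56 under x↦181x: [56, 247, 36, 37, 218, 243, 335]… (length divides ord_341(181)).
18 cycles of lengths [30, 30, 30, 30, 30, 30, 30, 30, 30, 30, 6, 6, 6, 6, 6, 5, 5, 1].
18 cycles on 341: each ℓ→(−1)^(ℓ−1), product (−1)^323 = -1.
(181|341)_J = -1 (Zolotarev's lemma cross-check).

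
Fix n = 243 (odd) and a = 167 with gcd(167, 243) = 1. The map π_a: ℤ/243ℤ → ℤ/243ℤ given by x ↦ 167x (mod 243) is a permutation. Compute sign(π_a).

Start at x=85: 85 → 101 → 100 → 176 → 232 → 107 → 130 → … (one orbit).
Decompose π into cycles: lengths [162, 54, 18, 6, 2, 1] (6 cycles, including the fixed point 0).
sign(π) = (−1)^{n − #cycles} = (−1)^{243−6} = (−1)^237 = -1.
Zolotarev: (167|243) = -1, matching the cycle-count sign.

-1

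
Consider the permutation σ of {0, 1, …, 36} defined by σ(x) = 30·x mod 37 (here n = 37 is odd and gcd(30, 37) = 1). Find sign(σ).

Trace 28: π^k(28) = [28, 26, 3, 16, 36, 7, 25] for k=0..6.
Decompose π into cycles: lengths [18, 18, 1] (3 cycles, including the fixed point 0).
n − c = 37 − 3 = 34; sign = (−1)^34 = +1.

+1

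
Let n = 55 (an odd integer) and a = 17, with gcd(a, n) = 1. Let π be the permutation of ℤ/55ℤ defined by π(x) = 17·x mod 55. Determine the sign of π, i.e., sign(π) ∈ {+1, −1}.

+1

Trace 8: π^k(8) = [8, 26, 2, 34, 28, 36, 7] for k=0..6.
Cycle type of π: 20×2 + 10 + 4 + 1; total 5 cycles.
With 5 cycles on 55 points, sign = (−1)^{55−5} = +1.
The Jacobi symbol (17|55) = +1 (Zolotarev) agrees.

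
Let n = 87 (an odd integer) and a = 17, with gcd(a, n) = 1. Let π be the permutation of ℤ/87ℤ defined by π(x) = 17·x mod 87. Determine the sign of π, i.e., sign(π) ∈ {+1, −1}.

Trace 17: π^k(17) = [17, 28, 41, 1] for k=0..3.
π_17 has 23 disjoint cycles with lengths [4, 4, 4, 4, 4, 4, 4, 4, 4, 4, 4, 4, 4, 4, 4, 4, 4, 4, 4, 4, 4, 2, 1] on {0,…,86}.
sign(π) = (−1)^{n − #cycles} = (−1)^{87−23} = (−1)^64 = +1.

+1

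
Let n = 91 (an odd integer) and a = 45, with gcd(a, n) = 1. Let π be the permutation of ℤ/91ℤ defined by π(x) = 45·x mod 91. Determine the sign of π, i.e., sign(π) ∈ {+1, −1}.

+1

Orbit of 54 under x↦45x: [54, 64, 59, 16, 83, 4, 89]… (length divides ord_91(45)).
9 cycles of lengths [12, 12, 12, 12, 12, 12, 12, 6, 1].
With 9 cycles on 91 points, sign = (−1)^{91−9} = +1.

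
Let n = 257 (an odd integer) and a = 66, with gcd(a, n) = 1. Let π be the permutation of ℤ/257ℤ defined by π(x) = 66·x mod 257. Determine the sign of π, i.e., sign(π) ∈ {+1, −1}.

-1

Start at x=134: 134 → 106 → 57 → 164 → 30 → 181 → 124 → … (one orbit).
π_66 has 2 disjoint cycles with lengths [256, 1] on {0,…,256}.
With 2 cycles on 257 points, sign = (−1)^{257−2} = -1.
The Jacobi symbol (66|257) = -1 (Zolotarev) agrees.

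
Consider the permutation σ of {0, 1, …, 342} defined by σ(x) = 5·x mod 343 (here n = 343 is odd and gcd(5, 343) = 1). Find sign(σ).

Trace 27: π^k(27) = [27, 135, 332, 288, 68, 340, 328] for k=0..6.
Decompose π into cycles: lengths [294, 42, 6, 1] (4 cycles, including the fixed point 0).
343 − 4 = 339 transpositions; sign(π) = (−1)^339 = -1.

-1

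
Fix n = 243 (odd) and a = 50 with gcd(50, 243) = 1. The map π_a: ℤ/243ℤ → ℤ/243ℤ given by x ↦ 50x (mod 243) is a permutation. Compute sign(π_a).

-1

Orbit of 77 under x↦50x: [77, 205, 44, 13, 164, 181, 59]… (length divides ord_243(50)).
π_50 has 6 disjoint cycles with lengths [162, 54, 18, 6, 2, 1] on {0,…,242}.
243 − 6 = 237 transpositions; sign(π) = (−1)^237 = -1.
Zolotarev: (50|243) = -1, matching the cycle-count sign.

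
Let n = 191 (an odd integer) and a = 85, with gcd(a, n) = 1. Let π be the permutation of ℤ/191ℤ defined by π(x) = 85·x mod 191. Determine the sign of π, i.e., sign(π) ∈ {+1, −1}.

Start at x=39: 39 → 68 → 50 → 48 → 69 → 135 → 15 → … (one orbit).
Cycle lengths of π_85 on ℤ/191ℤ: [95, 95, 1]; 3 cycles in total.
191 − 3 = 188 transpositions; sign(π) = (−1)^188 = +1.
Zolotarev: (85|191) = +1, matching the cycle-count sign.

+1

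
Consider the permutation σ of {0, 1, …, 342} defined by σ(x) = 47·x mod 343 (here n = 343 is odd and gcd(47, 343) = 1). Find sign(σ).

Trace 99: π^k(99) = [99, 194, 200, 139, 16, 66, 15] for k=0..6.
Cycle type of π: 294 + 42 + 6 + 1; total 4 cycles.
4 cycles on 343: each ℓ→(−1)^(ℓ−1), product (−1)^339 = -1.

-1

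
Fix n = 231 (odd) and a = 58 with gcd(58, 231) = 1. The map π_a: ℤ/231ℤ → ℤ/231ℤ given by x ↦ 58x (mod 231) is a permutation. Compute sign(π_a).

Trace 25: π^k(25) = [25, 64, 16, 4, 1, 58, 130] for k=0..6.
Cycle lengths of π_58 on ℤ/231ℤ: [15, 15, 15, 15, 15, 15, 15, 15, 15, 15, 15, 15, 5, 5, 5, 5, 5, 5, 3, 3, 3, 3, 3, 3, 1, 1, 1]; 27 cycles in total.
27 cycles on 231: each ℓ→(−1)^(ℓ−1), product (−1)^204 = +1.
Via Zolotarev, sign(π_{58}) = (58|231) = +1.

+1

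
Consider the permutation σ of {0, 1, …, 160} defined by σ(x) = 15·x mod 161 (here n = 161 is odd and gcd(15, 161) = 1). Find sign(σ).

Trace 50: π^k(50) = [50, 106, 141, 22, 8, 120, 29] for k=0..6.
14 cycles of lengths [22, 22, 22, 22, 22, 22, 22, 1, 1, 1, 1, 1, 1, 1].
161 − 14 = 147 transpositions; sign(π) = (−1)^147 = -1.
Zolotarev: (15|161) = -1, matching the cycle-count sign.

-1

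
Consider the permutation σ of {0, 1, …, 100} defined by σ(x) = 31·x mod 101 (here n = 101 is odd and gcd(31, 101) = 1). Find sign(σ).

Orbit of 52 under x↦31x: [52, 97, 78, 95, 16, 92, 24]… (length divides ord_101(31)).
π_31 has 5 disjoint cycles with lengths [25, 25, 25, 25, 1] on {0,…,100}.
Σ(ℓ_i−1) = 101−5 = 96; sign = (−1)^96 = +1.
Via Zolotarev, sign(π_{31}) = (31|101) = +1.

+1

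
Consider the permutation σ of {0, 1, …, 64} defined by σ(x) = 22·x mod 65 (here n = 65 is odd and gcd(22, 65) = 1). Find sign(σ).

Start at x=42: 42 → 14 → 48 → 16 → 27 → 9 → 3 → … (one orbit).
10 cycles of lengths [12, 12, 12, 12, 4, 3, 3, 3, 3, 1].
65 − 10 = 55 transpositions; sign(π) = (−1)^55 = -1.

-1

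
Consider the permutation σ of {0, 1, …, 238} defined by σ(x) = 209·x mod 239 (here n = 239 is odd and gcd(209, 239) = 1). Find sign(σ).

-1

Trace 201: π^k(201) = [201, 184, 216, 212, 93, 78, 50] for k=0..6.
π_209 has 2 disjoint cycles with lengths [238, 1] on {0,…,238}.
239 − 2 = 237 transpositions; sign(π) = (−1)^237 = -1.
Zolotarev: (209|239) = -1, matching the cycle-count sign.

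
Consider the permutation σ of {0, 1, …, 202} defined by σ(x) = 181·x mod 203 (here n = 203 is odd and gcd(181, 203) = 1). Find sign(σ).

Orbit of 139 under x↦181x: [139, 190, 83, 1, 181, 78, 111]… (length divides ord_203(181)).
Cycle lengths of π_181 on ℤ/203ℤ: [14, 14, 14, 14, 14, 14, 14, 14, 14, 14, 14, 14, 7, 7, 7, 7, 2, 2, 2, 1]; 20 cycles in total.
sign(π) = (−1)^{n − #cycles} = (−1)^{203−20} = (−1)^183 = -1.

-1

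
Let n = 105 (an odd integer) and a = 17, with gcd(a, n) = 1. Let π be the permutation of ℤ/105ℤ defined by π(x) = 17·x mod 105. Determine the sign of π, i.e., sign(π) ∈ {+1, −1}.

Start at x=1: 1 → 17 → 79 → 83 → 46 → 47 → 64 → … (one orbit).
Decompose π into cycles: lengths [12, 12, 12, 12, 12, 12, 6, 6, 6, 4, 4, 4, 2, 1] (14 cycles, including the fixed point 0).
With 14 cycles on 105 points, sign = (−1)^{105−14} = -1.
Check: (17/105) = -1 by Zolotarev.

-1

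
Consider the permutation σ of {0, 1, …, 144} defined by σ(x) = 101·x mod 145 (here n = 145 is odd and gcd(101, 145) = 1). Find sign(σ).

-1

Orbit of 61 under x↦101x: [61, 71, 66, 141, 31, 86, 131]… (length divides ord_145(101)).
π_101 has 10 disjoint cycles with lengths [28, 28, 28, 28, 28, 1, 1, 1, 1, 1] on {0,…,144}.
Σ(ℓ_i−1) = 145−10 = 135; sign = (−1)^135 = -1.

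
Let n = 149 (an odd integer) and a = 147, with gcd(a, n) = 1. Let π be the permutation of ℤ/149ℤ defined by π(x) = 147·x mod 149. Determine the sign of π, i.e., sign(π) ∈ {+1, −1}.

Orbit of 78 under x↦147x: [78, 142, 14, 121, 56, 37, 75]… (length divides ord_149(147)).
Cycle type of π: 148 + 1; total 2 cycles.
sign(π) = (−1)^{n − #cycles} = (−1)^{149−2} = (−1)^147 = -1.
Check: (147/149) = -1 by Zolotarev.

-1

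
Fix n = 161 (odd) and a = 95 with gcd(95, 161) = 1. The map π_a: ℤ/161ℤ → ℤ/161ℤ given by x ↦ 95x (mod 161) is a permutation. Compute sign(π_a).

Orbit of 39 under x↦95x: [39, 2, 29, 18, 100, 1, 95]… (length divides ord_161(95)).
Cycle lengths of π_95 on ℤ/161ℤ: [33, 33, 33, 33, 11, 11, 3, 3, 1]; 9 cycles in total.
161 − 9 = 152 transpositions; sign(π) = (−1)^152 = +1.

+1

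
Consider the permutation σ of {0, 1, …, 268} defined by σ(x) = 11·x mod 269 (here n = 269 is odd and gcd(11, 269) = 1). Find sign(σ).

+1

Start at x=188: 188 → 185 → 152 → 58 → 100 → 24 → 264 → … (one orbit).
Cycle lengths of π_11 on ℤ/269ℤ: [134, 134, 1]; 3 cycles in total.
269 − 3 = 266 transpositions; sign(π) = (−1)^266 = +1.
The Jacobi symbol (11|269) = +1 (Zolotarev) agrees.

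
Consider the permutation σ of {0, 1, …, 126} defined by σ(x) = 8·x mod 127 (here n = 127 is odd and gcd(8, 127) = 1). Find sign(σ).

+1

Start at x=32: 32 → 2 → 16 → 1 → 8 → 64 → 4 → 32 (one orbit).
Decompose π into cycles: lengths [7, 7, 7, 7, 7, 7, 7, 7, 7, 7, 7, 7, 7, 7, 7, 7, 7, 7, 1] (19 cycles, including the fixed point 0).
With 19 cycles on 127 points, sign = (−1)^{127−19} = +1.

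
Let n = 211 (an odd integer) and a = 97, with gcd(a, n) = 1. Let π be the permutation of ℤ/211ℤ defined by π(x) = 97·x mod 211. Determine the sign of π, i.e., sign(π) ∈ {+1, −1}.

-1

Orbit of 122 under x↦97x: [122, 18, 58, 140, 76, 198, 5]… (length divides ord_211(97)).
Cycle lengths of π_97 on ℤ/211ℤ: [70, 70, 70, 1]; 4 cycles in total.
n − c = 211 − 4 = 207; sign = (−1)^207 = -1.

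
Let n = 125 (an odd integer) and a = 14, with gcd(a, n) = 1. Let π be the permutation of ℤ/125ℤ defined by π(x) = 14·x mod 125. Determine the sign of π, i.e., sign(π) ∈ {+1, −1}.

+1

Start at x=79: 79 → 106 → 109 → 26 → 114 → 96 → 94 → … (one orbit).
π_14 has 7 disjoint cycles with lengths [50, 50, 10, 10, 2, 2, 1] on {0,…,124}.
7 cycles on 125: each ℓ→(−1)^(ℓ−1), product (−1)^118 = +1.
Check: (14/125) = +1 by Zolotarev.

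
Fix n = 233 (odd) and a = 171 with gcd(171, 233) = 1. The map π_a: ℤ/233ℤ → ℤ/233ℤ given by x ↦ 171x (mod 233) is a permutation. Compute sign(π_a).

Trace 133: π^k(133) = [133, 142, 50, 162, 208, 152, 129] for k=0..6.
Cycle type of π: 116×2 + 1; total 3 cycles.
Σ(ℓ_i−1) = 233−3 = 230; sign = (−1)^230 = +1.

+1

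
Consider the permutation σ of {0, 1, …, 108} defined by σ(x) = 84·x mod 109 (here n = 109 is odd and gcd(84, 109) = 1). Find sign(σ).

+1

Orbit of 3 under x↦84x: [3, 34, 22, 104, 16, 36, 81]… (length divides ord_109(84)).
Cycle type of π: 54×2 + 1; total 3 cycles.
sign(π) = (−1)^{n − #cycles} = (−1)^{109−3} = (−1)^106 = +1.
(84|109)_J = +1 (Zolotarev's lemma cross-check).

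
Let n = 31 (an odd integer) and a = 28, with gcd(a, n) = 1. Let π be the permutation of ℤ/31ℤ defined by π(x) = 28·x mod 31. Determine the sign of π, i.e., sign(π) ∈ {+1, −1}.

+1

Start at x=20: 20 → 2 → 25 → 18 → 8 → 7 → 10 → … (one orbit).
Cycle type of π: 15×2 + 1; total 3 cycles.
n − c = 31 − 3 = 28; sign = (−1)^28 = +1.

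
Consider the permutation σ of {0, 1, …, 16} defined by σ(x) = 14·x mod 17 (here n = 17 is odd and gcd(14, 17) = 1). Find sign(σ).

Start at x=3: 3 → 8 → 10 → 4 → 5 → 2 → 11 → … (one orbit).
Decompose π into cycles: lengths [16, 1] (2 cycles, including the fixed point 0).
n − c = 17 − 2 = 15; sign = (−1)^15 = -1.
Check: (14/17) = -1 by Zolotarev.

-1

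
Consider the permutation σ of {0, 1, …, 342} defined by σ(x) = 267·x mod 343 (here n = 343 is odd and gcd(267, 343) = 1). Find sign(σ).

Trace 211: π^k(211) = [211, 85, 57, 127, 295, 218, 239] for k=0..6.
π_267 has 19 disjoint cycles with lengths [49, 49, 49, 49, 49, 49, 7, 7, 7, 7, 7, 7, 1, 1, 1, 1, 1, 1, 1] on {0,…,342}.
n − c = 343 − 19 = 324; sign = (−1)^324 = +1.

+1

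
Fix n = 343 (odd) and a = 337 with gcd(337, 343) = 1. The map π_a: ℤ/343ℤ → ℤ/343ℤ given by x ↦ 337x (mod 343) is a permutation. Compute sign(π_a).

+1

Start at x=316: 316 → 162 → 57 → 1 → 337 → 36 → 127 → … (one orbit).
Cycle type of π: 49×6 + 7×6 + 1×7; total 19 cycles.
19 cycles on 343: each ℓ→(−1)^(ℓ−1), product (−1)^324 = +1.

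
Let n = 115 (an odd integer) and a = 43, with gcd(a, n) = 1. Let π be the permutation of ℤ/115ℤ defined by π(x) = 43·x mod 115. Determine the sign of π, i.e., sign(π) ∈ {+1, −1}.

Orbit of 38 under x↦43x: [38, 24, 112, 101, 88, 104, 102]… (length divides ord_115(43)).
5 cycles of lengths [44, 44, 22, 4, 1].
sign(π) = (−1)^{n − #cycles} = (−1)^{115−5} = (−1)^110 = +1.
Via Zolotarev, sign(π_{43}) = (43|115) = +1.

+1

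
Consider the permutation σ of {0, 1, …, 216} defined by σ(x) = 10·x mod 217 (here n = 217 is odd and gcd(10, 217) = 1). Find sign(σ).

Start at x=202: 202 → 67 → 19 → 190 → 164 → 121 → 125 → … (one orbit).
10 cycles of lengths [30, 30, 30, 30, 30, 30, 15, 15, 6, 1].
n − c = 217 − 10 = 207; sign = (−1)^207 = -1.

-1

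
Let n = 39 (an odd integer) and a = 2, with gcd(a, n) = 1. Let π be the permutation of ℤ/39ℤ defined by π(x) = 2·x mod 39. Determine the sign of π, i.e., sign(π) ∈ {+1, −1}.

Start at x=25: 25 → 11 → 22 → 5 → 10 → 20 → 1 → … (one orbit).
The orbit structure of x ↦ 2x mod 39: 5 orbits of sizes [12, 12, 12, 2, 1].
n − c = 39 − 5 = 34; sign = (−1)^34 = +1.
Via Zolotarev, sign(π_{2}) = (2|39) = +1.

+1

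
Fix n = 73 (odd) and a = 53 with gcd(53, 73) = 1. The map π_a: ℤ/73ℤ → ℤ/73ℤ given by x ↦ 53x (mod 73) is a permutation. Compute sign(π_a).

Start at x=43: 43 → 16 → 45 → 49 → 42 → 36 → 10 → … (one orbit).
π_53 has 2 disjoint cycles with lengths [72, 1] on {0,…,72}.
Σ(ℓ_i−1) = 73−2 = 71; sign = (−1)^71 = -1.
The Jacobi symbol (53|73) = -1 (Zolotarev) agrees.

-1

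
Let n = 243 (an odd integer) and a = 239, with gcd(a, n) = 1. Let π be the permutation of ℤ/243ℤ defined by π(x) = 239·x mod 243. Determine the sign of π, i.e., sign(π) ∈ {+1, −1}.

Start at x=79: 79 → 170 → 49 → 47 → 55 → 23 → 151 → … (one orbit).
Cycle type of π: 162 + 54 + 18 + 6 + 2 + 1; total 6 cycles.
6 cycles on 243: each ℓ→(−1)^(ℓ−1), product (−1)^237 = -1.
Check: (239/243) = -1 by Zolotarev.

-1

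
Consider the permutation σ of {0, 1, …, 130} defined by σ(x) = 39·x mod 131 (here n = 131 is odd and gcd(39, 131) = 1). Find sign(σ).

+1

Trace 113: π^k(113) = [113, 84, 1, 39, 80, 107, 112] for k=0..6.
Cycle type of π: 13×10 + 1; total 11 cycles.
11 cycles on 131: each ℓ→(−1)^(ℓ−1), product (−1)^120 = +1.
Check: (39/131) = +1 by Zolotarev.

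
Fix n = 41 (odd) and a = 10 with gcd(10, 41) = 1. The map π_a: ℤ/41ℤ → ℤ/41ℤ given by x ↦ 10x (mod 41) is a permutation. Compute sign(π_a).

+1

Trace 10: π^k(10) = [10, 18, 16, 37, 1] for k=0..4.
π_10 has 9 disjoint cycles with lengths [5, 5, 5, 5, 5, 5, 5, 5, 1] on {0,…,40}.
9 cycles on 41: each ℓ→(−1)^(ℓ−1), product (−1)^32 = +1.
Via Zolotarev, sign(π_{10}) = (10|41) = +1.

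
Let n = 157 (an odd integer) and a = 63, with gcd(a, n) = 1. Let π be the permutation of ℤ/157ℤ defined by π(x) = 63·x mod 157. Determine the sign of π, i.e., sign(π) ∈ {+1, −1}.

Start at x=22: 22 → 130 → 26 → 68 → 45 → 9 → 96 → … (one orbit).
The orbit structure of x ↦ 63x mod 157: 2 orbits of sizes [156, 1].
With 2 cycles on 157 points, sign = (−1)^{157−2} = -1.
Zolotarev: (63|157) = -1, matching the cycle-count sign.

-1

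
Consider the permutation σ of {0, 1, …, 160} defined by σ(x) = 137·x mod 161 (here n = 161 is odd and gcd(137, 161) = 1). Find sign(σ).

Trace 116: π^k(116) = [116, 114, 1, 137, 93, 22] for k=0..5.
36 cycles of lengths [6, 6, 6, 6, 6, 6, 6, 6, 6, 6, 6, 6, 6, 6, 6, 6, 6, 6, 6, 6, 6, 6, 3, 3, 2, 2, 2, 2, 2, 2, 2, 2, 2, 2, 2, 1].
sign(π) = (−1)^{n − #cycles} = (−1)^{161−36} = (−1)^125 = -1.
The Jacobi symbol (137|161) = -1 (Zolotarev) agrees.

-1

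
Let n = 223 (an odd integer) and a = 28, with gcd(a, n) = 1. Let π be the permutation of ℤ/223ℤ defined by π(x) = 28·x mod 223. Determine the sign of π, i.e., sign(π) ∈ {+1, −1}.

+1

Start at x=4: 4 → 112 → 14 → 169 → 49 → 34 → 60 → … (one orbit).
7 cycles of lengths [37, 37, 37, 37, 37, 37, 1].
n − c = 223 − 7 = 216; sign = (−1)^216 = +1.
Zolotarev: (28|223) = +1, matching the cycle-count sign.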